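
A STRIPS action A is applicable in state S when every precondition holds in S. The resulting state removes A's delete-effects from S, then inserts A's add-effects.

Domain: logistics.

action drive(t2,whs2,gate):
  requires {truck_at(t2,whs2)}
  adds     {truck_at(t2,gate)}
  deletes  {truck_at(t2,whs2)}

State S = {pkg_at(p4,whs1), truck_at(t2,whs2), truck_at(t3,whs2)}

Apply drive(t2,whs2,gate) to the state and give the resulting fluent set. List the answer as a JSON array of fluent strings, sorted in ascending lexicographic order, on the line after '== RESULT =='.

Progress:
  pre ⊆ S: {truck_at(t2,whs2)} ⊆ S  — applicable
  S \ del = {pkg_at(p4,whs1), truck_at(t3,whs2)}
  ∪ add   = {pkg_at(p4,whs1), truck_at(t2,gate), truck_at(t3,whs2)}

== RESULT ==
["pkg_at(p4,whs1)", "truck_at(t2,gate)", "truck_at(t3,whs2)"]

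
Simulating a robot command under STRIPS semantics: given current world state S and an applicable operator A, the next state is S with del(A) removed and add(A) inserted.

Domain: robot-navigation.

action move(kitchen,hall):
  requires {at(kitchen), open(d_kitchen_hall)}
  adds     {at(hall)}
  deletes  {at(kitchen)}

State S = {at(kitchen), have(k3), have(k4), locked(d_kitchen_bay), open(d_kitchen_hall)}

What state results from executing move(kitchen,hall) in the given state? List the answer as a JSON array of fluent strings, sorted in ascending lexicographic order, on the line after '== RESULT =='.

Progress:
  pre ⊆ S: {at(kitchen), open(d_kitchen_hall)} ⊆ S  — applicable
  S \ del = {have(k3), have(k4), locked(d_kitchen_bay), open(d_kitchen_hall)}
  ∪ add   = {at(hall), have(k3), have(k4), locked(d_kitchen_bay), open(d_kitchen_hall)}

== RESULT ==
["at(hall)", "have(k3)", "have(k4)", "locked(d_kitchen_bay)", "open(d_kitchen_hall)"]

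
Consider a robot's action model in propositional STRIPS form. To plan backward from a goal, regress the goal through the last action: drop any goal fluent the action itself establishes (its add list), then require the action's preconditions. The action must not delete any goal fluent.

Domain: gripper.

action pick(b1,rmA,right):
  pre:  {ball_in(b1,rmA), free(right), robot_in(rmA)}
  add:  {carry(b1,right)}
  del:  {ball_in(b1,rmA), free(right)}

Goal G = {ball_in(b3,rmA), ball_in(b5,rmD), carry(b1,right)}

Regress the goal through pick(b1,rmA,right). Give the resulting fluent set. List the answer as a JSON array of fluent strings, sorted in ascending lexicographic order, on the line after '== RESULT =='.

Compute (G \ add) ∪ pre:
  G ∩ del = {}  (empty — regression defined)
  G \ add = {ball_in(b3,rmA), ball_in(b5,rmD), carry(b1,right)} \ {carry(b1,right)} = {ball_in(b3,rmA), ball_in(b5,rmD)}
  ∪ pre   = {ball_in(b3,rmA), ball_in(b5,rmD)} ∪ {ball_in(b1,rmA), free(right), robot_in(rmA)}
          = {ball_in(b1,rmA), ball_in(b3,rmA), ball_in(b5,rmD), free(right), robot_in(rmA)}

== RESULT ==
["ball_in(b1,rmA)", "ball_in(b3,rmA)", "ball_in(b5,rmD)", "free(right)", "robot_in(rmA)"]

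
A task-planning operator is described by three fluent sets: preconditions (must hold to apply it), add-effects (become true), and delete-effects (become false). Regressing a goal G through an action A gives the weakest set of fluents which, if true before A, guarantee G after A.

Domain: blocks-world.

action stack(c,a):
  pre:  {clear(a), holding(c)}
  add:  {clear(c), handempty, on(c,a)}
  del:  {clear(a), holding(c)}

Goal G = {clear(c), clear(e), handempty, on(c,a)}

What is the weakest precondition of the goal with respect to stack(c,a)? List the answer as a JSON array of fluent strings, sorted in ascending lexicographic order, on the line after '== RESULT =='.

Regress:
  G ∩ del = {}  (empty — regression defined)
  G \ add = {clear(c), clear(e), handempty, on(c,a)} \ {clear(c), handempty, on(c,a)} = {clear(e)}
  ∪ pre   = {clear(e)} ∪ {clear(a), holding(c)}
          = {clear(a), clear(e), holding(c)}

== RESULT ==
["clear(a)", "clear(e)", "holding(c)"]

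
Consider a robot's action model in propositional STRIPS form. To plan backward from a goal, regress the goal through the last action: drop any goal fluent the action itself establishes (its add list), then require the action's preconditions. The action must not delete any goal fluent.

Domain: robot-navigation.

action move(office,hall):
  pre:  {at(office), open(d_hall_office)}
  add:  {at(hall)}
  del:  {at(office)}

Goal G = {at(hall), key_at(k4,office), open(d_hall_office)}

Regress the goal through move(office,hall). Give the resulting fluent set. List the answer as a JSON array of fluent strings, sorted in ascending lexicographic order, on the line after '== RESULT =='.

Compute (G \ add) ∪ pre:
  G ∩ del = {}  (empty — regression defined)
  G \ add = {at(hall), key_at(k4,office), open(d_hall_office)} \ {at(hall)} = {key_at(k4,office), open(d_hall_office)}
  ∪ pre   = {key_at(k4,office), open(d_hall_office)} ∪ {at(office), open(d_hall_office)}
          = {at(office), key_at(k4,office), open(d_hall_office)}

== RESULT ==
["at(office)", "key_at(k4,office)", "open(d_hall_office)"]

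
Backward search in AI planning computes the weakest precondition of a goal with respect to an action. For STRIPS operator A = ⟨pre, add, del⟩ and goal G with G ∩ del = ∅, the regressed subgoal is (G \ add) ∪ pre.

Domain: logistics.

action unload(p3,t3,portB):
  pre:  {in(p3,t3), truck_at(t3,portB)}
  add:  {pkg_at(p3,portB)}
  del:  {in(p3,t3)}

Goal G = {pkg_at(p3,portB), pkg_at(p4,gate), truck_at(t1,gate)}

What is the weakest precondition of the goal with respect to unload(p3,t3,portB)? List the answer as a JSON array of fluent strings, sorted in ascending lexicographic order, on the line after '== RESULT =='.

Compute (G \ add) ∪ pre:
  G ∩ del = {}  (empty — regression defined)
  G \ add = {pkg_at(p3,portB), pkg_at(p4,gate), truck_at(t1,gate)} \ {pkg_at(p3,portB)} = {pkg_at(p4,gate), truck_at(t1,gate)}
  ∪ pre   = {pkg_at(p4,gate), truck_at(t1,gate)} ∪ {in(p3,t3), truck_at(t3,portB)}
          = {in(p3,t3), pkg_at(p4,gate), truck_at(t1,gate), truck_at(t3,portB)}

== RESULT ==
["in(p3,t3)", "pkg_at(p4,gate)", "truck_at(t1,gate)", "truck_at(t3,portB)"]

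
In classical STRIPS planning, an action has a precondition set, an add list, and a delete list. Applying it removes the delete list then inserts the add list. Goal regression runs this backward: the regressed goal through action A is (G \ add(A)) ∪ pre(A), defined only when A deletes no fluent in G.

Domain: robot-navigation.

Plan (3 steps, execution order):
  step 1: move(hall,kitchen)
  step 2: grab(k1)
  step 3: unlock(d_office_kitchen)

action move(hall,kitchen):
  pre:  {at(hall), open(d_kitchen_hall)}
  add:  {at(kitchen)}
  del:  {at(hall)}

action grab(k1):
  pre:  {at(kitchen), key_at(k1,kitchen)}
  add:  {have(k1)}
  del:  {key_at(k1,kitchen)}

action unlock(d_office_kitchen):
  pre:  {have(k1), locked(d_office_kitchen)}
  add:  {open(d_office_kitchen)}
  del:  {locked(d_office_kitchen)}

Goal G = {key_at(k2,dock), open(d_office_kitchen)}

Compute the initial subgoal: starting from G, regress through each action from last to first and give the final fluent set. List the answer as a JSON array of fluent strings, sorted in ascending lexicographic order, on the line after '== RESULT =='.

Work backward from the goal:
  through step 3 (unlock(d_office_kitchen)): drop {open(d_office_kitchen)}, keep {key_at(k2,dock)}, require {have(k1), locked(d_office_kitchen)}
    → {have(k1), key_at(k2,dock), locked(d_office_kitchen)}
  through step 2 (grab(k1)): drop {have(k1)}, keep {key_at(k2,dock), locked(d_office_kitchen)}, require {at(kitchen), key_at(k1,kitchen)}
    → {at(kitchen), key_at(k1,kitchen), key_at(k2,dock), locked(d_office_kitchen)}
  through step 1 (move(hall,kitchen)): drop {at(kitchen)}, keep {key_at(k1,kitchen), key_at(k2,dock), locked(d_office_kitchen)}, require {at(hall), open(d_kitchen_hall)}
    → {at(hall), key_at(k1,kitchen), key_at(k2,dock), locked(d_office_kitchen), open(d_kitchen_hall)}

== RESULT ==
["at(hall)", "key_at(k1,kitchen)", "key_at(k2,dock)", "locked(d_office_kitchen)", "open(d_kitchen_hall)"]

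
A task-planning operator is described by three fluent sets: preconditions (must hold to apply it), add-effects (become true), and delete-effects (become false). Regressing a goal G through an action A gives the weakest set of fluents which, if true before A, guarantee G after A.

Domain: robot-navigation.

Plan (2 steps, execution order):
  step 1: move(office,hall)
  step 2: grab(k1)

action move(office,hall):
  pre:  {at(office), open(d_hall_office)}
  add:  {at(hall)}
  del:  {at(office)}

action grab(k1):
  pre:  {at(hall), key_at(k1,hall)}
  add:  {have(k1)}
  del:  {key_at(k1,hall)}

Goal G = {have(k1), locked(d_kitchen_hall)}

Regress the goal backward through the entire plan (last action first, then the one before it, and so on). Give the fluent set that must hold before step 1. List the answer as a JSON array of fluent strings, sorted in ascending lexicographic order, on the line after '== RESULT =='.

Regress step by step:
  through step 2 (grab(k1)): drop {have(k1)}, keep {locked(d_kitchen_hall)}, require {at(hall), key_at(k1,hall)}
    → {at(hall), key_at(k1,hall), locked(d_kitchen_hall)}
  through step 1 (move(office,hall)): drop {at(hall)}, keep {key_at(k1,hall), locked(d_kitchen_hall)}, require {at(office), open(d_hall_office)}
    → {at(office), key_at(k1,hall), locked(d_kitchen_hall), open(d_hall_office)}

== RESULT ==
["at(office)", "key_at(k1,hall)", "locked(d_kitchen_hall)", "open(d_hall_office)"]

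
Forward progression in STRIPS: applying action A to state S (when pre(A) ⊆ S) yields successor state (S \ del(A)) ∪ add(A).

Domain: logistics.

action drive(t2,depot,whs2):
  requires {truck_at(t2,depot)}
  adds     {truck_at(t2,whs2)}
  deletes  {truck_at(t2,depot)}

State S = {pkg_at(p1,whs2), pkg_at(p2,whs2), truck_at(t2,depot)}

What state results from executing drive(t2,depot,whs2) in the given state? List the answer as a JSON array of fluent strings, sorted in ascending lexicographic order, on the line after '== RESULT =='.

Compute (S \ del) ∪ add:
  pre ⊆ S: {truck_at(t2,depot)} ⊆ S  — applicable
  S \ del = {pkg_at(p1,whs2), pkg_at(p2,whs2)}
  ∪ add   = {pkg_at(p1,whs2), pkg_at(p2,whs2), truck_at(t2,whs2)}

== RESULT ==
["pkg_at(p1,whs2)", "pkg_at(p2,whs2)", "truck_at(t2,whs2)"]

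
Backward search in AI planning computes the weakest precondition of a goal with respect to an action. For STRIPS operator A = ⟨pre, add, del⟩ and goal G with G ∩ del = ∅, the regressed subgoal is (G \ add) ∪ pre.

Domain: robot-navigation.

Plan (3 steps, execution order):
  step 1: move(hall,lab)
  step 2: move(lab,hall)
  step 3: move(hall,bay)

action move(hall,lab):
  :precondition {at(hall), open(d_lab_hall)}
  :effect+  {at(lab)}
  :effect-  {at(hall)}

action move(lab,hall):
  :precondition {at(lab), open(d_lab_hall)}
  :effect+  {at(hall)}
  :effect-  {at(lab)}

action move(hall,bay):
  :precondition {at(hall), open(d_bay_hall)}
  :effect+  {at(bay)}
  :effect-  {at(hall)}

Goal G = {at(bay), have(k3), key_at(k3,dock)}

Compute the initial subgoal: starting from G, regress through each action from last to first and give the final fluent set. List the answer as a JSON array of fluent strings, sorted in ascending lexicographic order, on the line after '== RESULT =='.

Regress step by step:
  through step 3 (move(hall,bay)): drop {at(bay)}, keep {have(k3), key_at(k3,dock)}, require {at(hall), open(d_bay_hall)}
    → {at(hall), have(k3), key_at(k3,dock), open(d_bay_hall)}
  through step 2 (move(lab,hall)): drop {at(hall)}, keep {have(k3), key_at(k3,dock), open(d_bay_hall)}, require {at(lab), open(d_lab_hall)}
    → {at(lab), have(k3), key_at(k3,dock), open(d_bay_hall), open(d_lab_hall)}
  through step 1 (move(hall,lab)): drop {at(lab)}, keep {have(k3), key_at(k3,dock), open(d_bay_hall), open(d_lab_hall)}, require {at(hall), open(d_lab_hall)}
    → {at(hall), have(k3), key_at(k3,dock), open(d_bay_hall), open(d_lab_hall)}

== RESULT ==
["at(hall)", "have(k3)", "key_at(k3,dock)", "open(d_bay_hall)", "open(d_lab_hall)"]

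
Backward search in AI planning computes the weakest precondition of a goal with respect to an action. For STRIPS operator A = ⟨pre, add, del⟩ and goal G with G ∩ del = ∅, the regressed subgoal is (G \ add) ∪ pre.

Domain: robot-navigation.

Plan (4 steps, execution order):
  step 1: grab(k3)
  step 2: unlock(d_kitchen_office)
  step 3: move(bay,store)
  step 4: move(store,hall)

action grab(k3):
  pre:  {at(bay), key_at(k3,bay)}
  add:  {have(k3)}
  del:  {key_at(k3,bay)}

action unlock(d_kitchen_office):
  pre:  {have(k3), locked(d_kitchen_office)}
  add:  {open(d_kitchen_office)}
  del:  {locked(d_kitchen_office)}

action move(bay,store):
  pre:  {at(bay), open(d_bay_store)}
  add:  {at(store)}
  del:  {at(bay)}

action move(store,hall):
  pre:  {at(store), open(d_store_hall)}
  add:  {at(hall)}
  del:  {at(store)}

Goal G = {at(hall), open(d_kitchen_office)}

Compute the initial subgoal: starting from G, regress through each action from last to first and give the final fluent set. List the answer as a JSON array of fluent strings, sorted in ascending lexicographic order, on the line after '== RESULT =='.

Work backward from the goal:
  through step 4 (move(store,hall)): drop {at(hall)}, keep {open(d_kitchen_office)}, require {at(store), open(d_store_hall)}
    → {at(store), open(d_kitchen_office), open(d_store_hall)}
  through step 3 (move(bay,store)): drop {at(store)}, keep {open(d_kitchen_office), open(d_store_hall)}, require {at(bay), open(d_bay_store)}
    → {at(bay), open(d_bay_store), open(d_kitchen_office), open(d_store_hall)}
  through step 2 (unlock(d_kitchen_office)): drop {open(d_kitchen_office)}, keep {at(bay), open(d_bay_store), open(d_store_hall)}, require {have(k3), locked(d_kitchen_office)}
    → {at(bay), have(k3), locked(d_kitchen_office), open(d_bay_store), open(d_store_hall)}
  through step 1 (grab(k3)): drop {have(k3)}, keep {at(bay), locked(d_kitchen_office), open(d_bay_store), open(d_store_hall)}, require {at(bay), key_at(k3,bay)}
    → {at(bay), key_at(k3,bay), locked(d_kitchen_office), open(d_bay_store), open(d_store_hall)}

== RESULT ==
["at(bay)", "key_at(k3,bay)", "locked(d_kitchen_office)", "open(d_bay_store)", "open(d_store_hall)"]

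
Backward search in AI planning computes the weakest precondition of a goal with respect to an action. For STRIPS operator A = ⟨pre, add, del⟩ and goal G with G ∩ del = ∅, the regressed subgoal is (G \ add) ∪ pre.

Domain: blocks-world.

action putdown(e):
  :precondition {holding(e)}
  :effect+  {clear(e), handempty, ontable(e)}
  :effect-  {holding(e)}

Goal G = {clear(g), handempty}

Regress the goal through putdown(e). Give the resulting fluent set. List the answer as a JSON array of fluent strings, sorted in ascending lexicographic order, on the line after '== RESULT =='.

Compute (G \ add) ∪ pre:
  G ∩ del = {}  (empty — regression defined)
  G \ add = {clear(g), handempty} \ {clear(e), handempty, ontable(e)} = {clear(g)}
  ∪ pre   = {clear(g)} ∪ {holding(e)}
          = {clear(g), holding(e)}

== RESULT ==
["clear(g)", "holding(e)"]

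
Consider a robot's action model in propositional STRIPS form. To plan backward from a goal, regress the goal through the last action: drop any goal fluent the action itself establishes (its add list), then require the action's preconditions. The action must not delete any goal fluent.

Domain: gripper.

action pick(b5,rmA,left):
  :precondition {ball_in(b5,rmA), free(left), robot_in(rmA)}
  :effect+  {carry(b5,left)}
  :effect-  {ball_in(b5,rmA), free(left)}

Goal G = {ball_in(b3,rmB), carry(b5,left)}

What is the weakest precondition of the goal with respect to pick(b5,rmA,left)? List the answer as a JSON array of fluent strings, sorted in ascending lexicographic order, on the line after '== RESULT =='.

Regress:
  G ∩ del = {}  (empty — regression defined)
  G \ add = {ball_in(b3,rmB), carry(b5,left)} \ {carry(b5,left)} = {ball_in(b3,rmB)}
  ∪ pre   = {ball_in(b3,rmB)} ∪ {ball_in(b5,rmA), free(left), robot_in(rmA)}
          = {ball_in(b3,rmB), ball_in(b5,rmA), free(left), robot_in(rmA)}

== RESULT ==
["ball_in(b3,rmB)", "ball_in(b5,rmA)", "free(left)", "robot_in(rmA)"]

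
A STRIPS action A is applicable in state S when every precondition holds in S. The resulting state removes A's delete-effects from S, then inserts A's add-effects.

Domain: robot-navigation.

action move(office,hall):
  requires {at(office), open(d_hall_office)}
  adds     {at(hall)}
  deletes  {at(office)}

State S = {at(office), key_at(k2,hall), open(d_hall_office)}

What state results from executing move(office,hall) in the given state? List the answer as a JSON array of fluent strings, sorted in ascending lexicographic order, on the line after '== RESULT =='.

Compute (S \ del) ∪ add:
  pre ⊆ S: {at(office), open(d_hall_office)} ⊆ S  — applicable
  S \ del = {key_at(k2,hall), open(d_hall_office)}
  ∪ add   = {at(hall), key_at(k2,hall), open(d_hall_office)}

== RESULT ==
["at(hall)", "key_at(k2,hall)", "open(d_hall_office)"]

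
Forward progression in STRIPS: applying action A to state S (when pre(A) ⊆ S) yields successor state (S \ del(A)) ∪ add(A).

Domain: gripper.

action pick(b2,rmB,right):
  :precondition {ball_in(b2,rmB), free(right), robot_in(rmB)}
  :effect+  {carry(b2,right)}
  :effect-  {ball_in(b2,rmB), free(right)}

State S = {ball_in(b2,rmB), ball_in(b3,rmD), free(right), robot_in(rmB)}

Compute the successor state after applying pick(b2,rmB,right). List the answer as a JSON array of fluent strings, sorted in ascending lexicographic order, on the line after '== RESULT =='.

Progress:
  pre ⊆ S: {ball_in(b2,rmB), free(right), robot_in(rmB)} ⊆ S  — applicable
  S \ del = {ball_in(b3,rmD), robot_in(rmB)}
  ∪ add   = {ball_in(b3,rmD), carry(b2,right), robot_in(rmB)}

== RESULT ==
["ball_in(b3,rmD)", "carry(b2,right)", "robot_in(rmB)"]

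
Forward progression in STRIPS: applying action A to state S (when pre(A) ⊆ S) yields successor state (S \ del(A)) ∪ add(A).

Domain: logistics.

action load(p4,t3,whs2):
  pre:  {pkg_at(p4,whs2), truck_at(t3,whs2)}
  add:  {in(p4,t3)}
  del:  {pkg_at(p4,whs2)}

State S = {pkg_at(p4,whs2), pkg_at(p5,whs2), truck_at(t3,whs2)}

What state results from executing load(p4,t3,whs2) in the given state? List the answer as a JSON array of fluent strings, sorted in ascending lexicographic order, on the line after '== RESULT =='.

Compute (S \ del) ∪ add:
  pre ⊆ S: {pkg_at(p4,whs2), truck_at(t3,whs2)} ⊆ S  — applicable
  S \ del = {pkg_at(p5,whs2), truck_at(t3,whs2)}
  ∪ add   = {in(p4,t3), pkg_at(p5,whs2), truck_at(t3,whs2)}

== RESULT ==
["in(p4,t3)", "pkg_at(p5,whs2)", "truck_at(t3,whs2)"]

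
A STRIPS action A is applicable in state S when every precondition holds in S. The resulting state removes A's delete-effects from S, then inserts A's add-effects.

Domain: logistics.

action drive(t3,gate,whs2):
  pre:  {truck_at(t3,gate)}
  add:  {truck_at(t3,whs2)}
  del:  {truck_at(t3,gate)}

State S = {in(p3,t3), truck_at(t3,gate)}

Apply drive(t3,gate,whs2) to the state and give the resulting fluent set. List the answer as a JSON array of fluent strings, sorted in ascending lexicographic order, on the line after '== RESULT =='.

Progress:
  pre ⊆ S: {truck_at(t3,gate)} ⊆ S  — applicable
  S \ del = {in(p3,t3)}
  ∪ add   = {in(p3,t3), truck_at(t3,whs2)}

== RESULT ==
["in(p3,t3)", "truck_at(t3,whs2)"]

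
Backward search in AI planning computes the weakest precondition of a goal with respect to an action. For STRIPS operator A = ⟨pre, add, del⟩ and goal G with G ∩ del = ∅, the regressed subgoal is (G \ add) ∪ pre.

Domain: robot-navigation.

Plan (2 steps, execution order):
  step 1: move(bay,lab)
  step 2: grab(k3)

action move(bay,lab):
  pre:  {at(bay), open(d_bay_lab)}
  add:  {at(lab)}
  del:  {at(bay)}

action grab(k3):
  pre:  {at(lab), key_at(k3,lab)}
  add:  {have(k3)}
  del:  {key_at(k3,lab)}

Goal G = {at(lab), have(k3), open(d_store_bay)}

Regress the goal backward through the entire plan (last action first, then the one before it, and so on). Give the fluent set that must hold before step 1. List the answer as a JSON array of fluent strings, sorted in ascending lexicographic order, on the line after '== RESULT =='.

Regress step by step:
  through step 2 (grab(k3)): drop {have(k3)}, keep {at(lab), open(d_store_bay)}, require {at(lab), key_at(k3,lab)}
    → {at(lab), key_at(k3,lab), open(d_store_bay)}
  through step 1 (move(bay,lab)): drop {at(lab)}, keep {key_at(k3,lab), open(d_store_bay)}, require {at(bay), open(d_bay_lab)}
    → {at(bay), key_at(k3,lab), open(d_bay_lab), open(d_store_bay)}

== RESULT ==
["at(bay)", "key_at(k3,lab)", "open(d_bay_lab)", "open(d_store_bay)"]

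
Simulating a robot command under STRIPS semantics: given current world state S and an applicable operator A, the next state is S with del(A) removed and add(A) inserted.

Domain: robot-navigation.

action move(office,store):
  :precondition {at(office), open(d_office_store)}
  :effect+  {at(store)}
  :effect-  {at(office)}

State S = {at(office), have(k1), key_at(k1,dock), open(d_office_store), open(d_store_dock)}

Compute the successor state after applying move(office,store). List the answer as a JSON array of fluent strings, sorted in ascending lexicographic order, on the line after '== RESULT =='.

Progress:
  pre ⊆ S: {at(office), open(d_office_store)} ⊆ S  — applicable
  S \ del = {have(k1), key_at(k1,dock), open(d_office_store), open(d_store_dock)}
  ∪ add   = {at(store), have(k1), key_at(k1,dock), open(d_office_store), open(d_store_dock)}

== RESULT ==
["at(store)", "have(k1)", "key_at(k1,dock)", "open(d_office_store)", "open(d_store_dock)"]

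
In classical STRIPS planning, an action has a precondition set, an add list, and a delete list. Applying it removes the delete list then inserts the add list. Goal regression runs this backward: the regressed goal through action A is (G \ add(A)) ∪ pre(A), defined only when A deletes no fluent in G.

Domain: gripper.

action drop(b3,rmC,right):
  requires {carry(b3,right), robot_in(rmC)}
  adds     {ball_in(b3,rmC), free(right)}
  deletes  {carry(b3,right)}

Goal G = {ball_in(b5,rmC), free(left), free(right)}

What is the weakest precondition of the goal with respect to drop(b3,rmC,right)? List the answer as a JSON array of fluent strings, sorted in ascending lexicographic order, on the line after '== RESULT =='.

Regress:
  G ∩ del = {}  (empty — regression defined)
  G \ add = {ball_in(b5,rmC), free(left), free(right)} \ {ball_in(b3,rmC), free(right)} = {ball_in(b5,rmC), free(left)}
  ∪ pre   = {ball_in(b5,rmC), free(left)} ∪ {carry(b3,right), robot_in(rmC)}
          = {ball_in(b5,rmC), carry(b3,right), free(left), robot_in(rmC)}

== RESULT ==
["ball_in(b5,rmC)", "carry(b3,right)", "free(left)", "robot_in(rmC)"]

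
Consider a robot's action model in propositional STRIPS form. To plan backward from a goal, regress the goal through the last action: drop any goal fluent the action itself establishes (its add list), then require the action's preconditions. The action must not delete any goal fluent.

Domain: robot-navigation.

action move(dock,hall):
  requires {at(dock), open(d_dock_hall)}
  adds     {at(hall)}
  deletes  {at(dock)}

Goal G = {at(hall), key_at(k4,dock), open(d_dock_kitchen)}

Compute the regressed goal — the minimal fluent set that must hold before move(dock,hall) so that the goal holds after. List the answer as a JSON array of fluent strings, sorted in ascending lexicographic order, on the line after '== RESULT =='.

Regress:
  G ∩ del = {}  (empty — regression defined)
  G \ add = {at(hall), key_at(k4,dock), open(d_dock_kitchen)} \ {at(hall)} = {key_at(k4,dock), open(d_dock_kitchen)}
  ∪ pre   = {key_at(k4,dock), open(d_dock_kitchen)} ∪ {at(dock), open(d_dock_hall)}
          = {at(dock), key_at(k4,dock), open(d_dock_hall), open(d_dock_kitchen)}

== RESULT ==
["at(dock)", "key_at(k4,dock)", "open(d_dock_hall)", "open(d_dock_kitchen)"]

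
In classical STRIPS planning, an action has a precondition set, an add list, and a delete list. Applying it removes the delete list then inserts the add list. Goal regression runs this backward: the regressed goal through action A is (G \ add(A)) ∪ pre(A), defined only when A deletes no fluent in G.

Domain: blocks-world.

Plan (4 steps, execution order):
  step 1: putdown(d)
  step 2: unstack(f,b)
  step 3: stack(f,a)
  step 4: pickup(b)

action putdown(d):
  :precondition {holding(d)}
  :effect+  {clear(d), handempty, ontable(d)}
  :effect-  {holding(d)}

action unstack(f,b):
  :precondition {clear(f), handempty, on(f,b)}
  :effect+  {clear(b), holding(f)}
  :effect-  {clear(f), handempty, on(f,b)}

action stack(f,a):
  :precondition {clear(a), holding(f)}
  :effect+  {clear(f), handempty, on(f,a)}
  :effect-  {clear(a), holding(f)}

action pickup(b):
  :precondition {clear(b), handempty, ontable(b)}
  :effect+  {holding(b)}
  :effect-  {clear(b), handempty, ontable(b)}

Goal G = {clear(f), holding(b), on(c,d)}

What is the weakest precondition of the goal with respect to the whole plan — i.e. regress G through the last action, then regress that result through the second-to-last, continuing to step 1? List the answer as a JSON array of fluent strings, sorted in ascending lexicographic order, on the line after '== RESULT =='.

Work backward from the goal:
  through step 4 (pickup(b)): drop {holding(b)}, keep {clear(f), on(c,d)}, require {clear(b), handempty, ontable(b)}
    → {clear(b), clear(f), handempty, on(c,d), ontable(b)}
  through step 3 (stack(f,a)): drop {clear(f), handempty}, keep {clear(b), on(c,d), ontable(b)}, require {clear(a), holding(f)}
    → {clear(a), clear(b), holding(f), on(c,d), ontable(b)}
  through step 2 (unstack(f,b)): drop {clear(b), holding(f)}, keep {clear(a), on(c,d), ontable(b)}, require {clear(f), handempty, on(f,b)}
    → {clear(a), clear(f), handempty, on(c,d), on(f,b), ontable(b)}
  through step 1 (putdown(d)): drop {handempty}, keep {clear(a), clear(f), on(c,d), on(f,b), ontable(b)}, require {holding(d)}
    → {clear(a), clear(f), holding(d), on(c,d), on(f,b), ontable(b)}

== RESULT ==
["clear(a)", "clear(f)", "holding(d)", "on(c,d)", "on(f,b)", "ontable(b)"]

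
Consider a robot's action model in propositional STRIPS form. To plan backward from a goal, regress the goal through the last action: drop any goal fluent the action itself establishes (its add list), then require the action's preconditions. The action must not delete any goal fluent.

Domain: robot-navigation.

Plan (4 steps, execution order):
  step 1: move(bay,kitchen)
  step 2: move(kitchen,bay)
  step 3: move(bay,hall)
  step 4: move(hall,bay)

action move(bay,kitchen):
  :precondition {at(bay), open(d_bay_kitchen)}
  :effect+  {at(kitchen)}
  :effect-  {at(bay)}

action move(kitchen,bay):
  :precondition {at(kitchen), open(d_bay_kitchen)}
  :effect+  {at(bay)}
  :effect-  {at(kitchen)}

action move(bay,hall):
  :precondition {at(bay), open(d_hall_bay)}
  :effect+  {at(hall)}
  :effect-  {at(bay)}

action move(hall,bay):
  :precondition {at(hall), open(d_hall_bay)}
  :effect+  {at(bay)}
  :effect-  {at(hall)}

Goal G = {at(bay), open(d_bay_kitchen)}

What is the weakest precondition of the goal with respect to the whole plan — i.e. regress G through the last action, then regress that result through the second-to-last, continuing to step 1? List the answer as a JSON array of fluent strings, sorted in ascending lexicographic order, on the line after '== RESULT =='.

Regress step by step:
  through step 4 (move(hall,bay)): drop {at(bay)}, keep {open(d_bay_kitchen)}, require {at(hall), open(d_hall_bay)}
    → {at(hall), open(d_bay_kitchen), open(d_hall_bay)}
  through step 3 (move(bay,hall)): drop {at(hall)}, keep {open(d_bay_kitchen), open(d_hall_bay)}, require {at(bay), open(d_hall_bay)}
    → {at(bay), open(d_bay_kitchen), open(d_hall_bay)}
  through step 2 (move(kitchen,bay)): drop {at(bay)}, keep {open(d_bay_kitchen), open(d_hall_bay)}, require {at(kitchen), open(d_bay_kitchen)}
    → {at(kitchen), open(d_bay_kitchen), open(d_hall_bay)}
  through step 1 (move(bay,kitchen)): drop {at(kitchen)}, keep {open(d_bay_kitchen), open(d_hall_bay)}, require {at(bay), open(d_bay_kitchen)}
    → {at(bay), open(d_bay_kitchen), open(d_hall_bay)}

== RESULT ==
["at(bay)", "open(d_bay_kitchen)", "open(d_hall_bay)"]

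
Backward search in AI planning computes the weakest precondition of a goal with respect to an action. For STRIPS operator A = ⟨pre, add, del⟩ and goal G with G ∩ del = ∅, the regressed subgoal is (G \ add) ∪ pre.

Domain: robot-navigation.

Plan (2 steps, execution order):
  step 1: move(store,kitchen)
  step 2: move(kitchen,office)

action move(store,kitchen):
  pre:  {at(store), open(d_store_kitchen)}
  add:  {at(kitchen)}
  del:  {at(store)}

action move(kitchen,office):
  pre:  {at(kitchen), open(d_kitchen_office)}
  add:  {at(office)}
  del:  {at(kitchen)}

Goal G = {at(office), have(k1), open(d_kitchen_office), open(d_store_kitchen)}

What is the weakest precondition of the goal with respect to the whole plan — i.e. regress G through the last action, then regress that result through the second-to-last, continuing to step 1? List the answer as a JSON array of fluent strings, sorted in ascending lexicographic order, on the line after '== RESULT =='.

Work backward from the goal:
  through step 2 (move(kitchen,office)): drop {at(office)}, keep {have(k1), open(d_kitchen_office), open(d_store_kitchen)}, require {at(kitchen), open(d_kitchen_office)}
    → {at(kitchen), have(k1), open(d_kitchen_office), open(d_store_kitchen)}
  through step 1 (move(store,kitchen)): drop {at(kitchen)}, keep {have(k1), open(d_kitchen_office), open(d_store_kitchen)}, require {at(store), open(d_store_kitchen)}
    → {at(store), have(k1), open(d_kitchen_office), open(d_store_kitchen)}

== RESULT ==
["at(store)", "have(k1)", "open(d_kitchen_office)", "open(d_store_kitchen)"]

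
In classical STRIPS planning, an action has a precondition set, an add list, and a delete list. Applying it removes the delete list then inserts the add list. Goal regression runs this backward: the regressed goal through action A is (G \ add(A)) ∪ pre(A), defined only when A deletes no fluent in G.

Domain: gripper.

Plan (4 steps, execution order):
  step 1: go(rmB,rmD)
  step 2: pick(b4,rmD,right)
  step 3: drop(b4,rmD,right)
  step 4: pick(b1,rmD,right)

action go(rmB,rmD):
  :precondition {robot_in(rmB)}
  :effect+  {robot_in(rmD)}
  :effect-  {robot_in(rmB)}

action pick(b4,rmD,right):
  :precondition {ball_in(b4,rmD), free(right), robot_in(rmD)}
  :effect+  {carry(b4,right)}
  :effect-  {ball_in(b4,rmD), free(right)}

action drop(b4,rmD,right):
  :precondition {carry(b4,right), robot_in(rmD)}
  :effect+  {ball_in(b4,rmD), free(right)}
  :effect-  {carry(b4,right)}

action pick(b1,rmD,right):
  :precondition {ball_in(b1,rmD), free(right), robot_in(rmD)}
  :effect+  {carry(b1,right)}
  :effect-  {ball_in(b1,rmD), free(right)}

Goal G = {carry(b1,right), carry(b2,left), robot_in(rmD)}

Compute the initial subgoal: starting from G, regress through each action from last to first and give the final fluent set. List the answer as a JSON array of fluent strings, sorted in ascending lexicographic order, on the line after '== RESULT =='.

Regress step by step:
  through step 4 (pick(b1,rmD,right)): drop {carry(b1,right)}, keep {carry(b2,left), robot_in(rmD)}, require {ball_in(b1,rmD), free(right), robot_in(rmD)}
    → {ball_in(b1,rmD), carry(b2,left), free(right), robot_in(rmD)}
  through step 3 (drop(b4,rmD,right)): drop {free(right)}, keep {ball_in(b1,rmD), carry(b2,left), robot_in(rmD)}, require {carry(b4,right), robot_in(rmD)}
    → {ball_in(b1,rmD), carry(b2,left), carry(b4,right), robot_in(rmD)}
  through step 2 (pick(b4,rmD,right)): drop {carry(b4,right)}, keep {ball_in(b1,rmD), carry(b2,left), robot_in(rmD)}, require {ball_in(b4,rmD), free(right), robot_in(rmD)}
    → {ball_in(b1,rmD), ball_in(b4,rmD), carry(b2,left), free(right), robot_in(rmD)}
  through step 1 (go(rmB,rmD)): drop {robot_in(rmD)}, keep {ball_in(b1,rmD), ball_in(b4,rmD), carry(b2,left), free(right)}, require {robot_in(rmB)}
    → {ball_in(b1,rmD), ball_in(b4,rmD), carry(b2,left), free(right), robot_in(rmB)}

== RESULT ==
["ball_in(b1,rmD)", "ball_in(b4,rmD)", "carry(b2,left)", "free(right)", "robot_in(rmB)"]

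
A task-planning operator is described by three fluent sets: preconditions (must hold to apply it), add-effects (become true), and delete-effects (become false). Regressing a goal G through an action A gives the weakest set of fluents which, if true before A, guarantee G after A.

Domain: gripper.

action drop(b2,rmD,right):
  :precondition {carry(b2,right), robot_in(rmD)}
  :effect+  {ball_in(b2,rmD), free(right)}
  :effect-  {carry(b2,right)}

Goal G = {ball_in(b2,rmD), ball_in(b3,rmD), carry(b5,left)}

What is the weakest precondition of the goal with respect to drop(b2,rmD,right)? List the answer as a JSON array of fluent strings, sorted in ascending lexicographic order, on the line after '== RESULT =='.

Regress:
  G ∩ del = {}  (empty — regression defined)
  G \ add = {ball_in(b2,rmD), ball_in(b3,rmD), carry(b5,left)} \ {ball_in(b2,rmD), free(right)} = {ball_in(b3,rmD), carry(b5,left)}
  ∪ pre   = {ball_in(b3,rmD), carry(b5,left)} ∪ {carry(b2,right), robot_in(rmD)}
          = {ball_in(b3,rmD), carry(b2,right), carry(b5,left), robot_in(rmD)}

== RESULT ==
["ball_in(b3,rmD)", "carry(b2,right)", "carry(b5,left)", "robot_in(rmD)"]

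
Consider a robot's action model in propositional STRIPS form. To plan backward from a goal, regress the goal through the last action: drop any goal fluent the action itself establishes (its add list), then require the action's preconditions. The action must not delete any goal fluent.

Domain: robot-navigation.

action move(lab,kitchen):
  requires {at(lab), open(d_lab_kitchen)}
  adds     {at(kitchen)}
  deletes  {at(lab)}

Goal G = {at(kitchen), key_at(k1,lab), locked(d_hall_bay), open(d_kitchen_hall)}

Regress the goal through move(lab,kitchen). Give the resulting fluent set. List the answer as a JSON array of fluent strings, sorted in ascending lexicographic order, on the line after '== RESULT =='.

Compute (G \ add) ∪ pre:
  G ∩ del = {}  (empty — regression defined)
  G \ add = {at(kitchen), key_at(k1,lab), locked(d_hall_bay), open(d_kitchen_hall)} \ {at(kitchen)} = {key_at(k1,lab), locked(d_hall_bay), open(d_kitchen_hall)}
  ∪ pre   = {key_at(k1,lab), locked(d_hall_bay), open(d_kitchen_hall)} ∪ {at(lab), open(d_lab_kitchen)}
          = {at(lab), key_at(k1,lab), locked(d_hall_bay), open(d_kitchen_hall), open(d_lab_kitchen)}

== RESULT ==
["at(lab)", "key_at(k1,lab)", "locked(d_hall_bay)", "open(d_kitchen_hall)", "open(d_lab_kitchen)"]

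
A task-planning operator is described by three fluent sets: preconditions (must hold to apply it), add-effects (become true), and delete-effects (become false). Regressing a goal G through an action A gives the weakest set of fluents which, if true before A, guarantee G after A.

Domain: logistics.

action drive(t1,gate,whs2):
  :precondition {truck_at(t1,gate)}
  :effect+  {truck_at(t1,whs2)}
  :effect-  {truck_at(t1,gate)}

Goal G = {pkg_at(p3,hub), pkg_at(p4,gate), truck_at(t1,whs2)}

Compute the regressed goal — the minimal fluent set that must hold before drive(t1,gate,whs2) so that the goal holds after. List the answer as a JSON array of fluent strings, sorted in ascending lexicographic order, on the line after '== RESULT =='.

Compute (G \ add) ∪ pre:
  G ∩ del = {}  (empty — regression defined)
  G \ add = {pkg_at(p3,hub), pkg_at(p4,gate), truck_at(t1,whs2)} \ {truck_at(t1,whs2)} = {pkg_at(p3,hub), pkg_at(p4,gate)}
  ∪ pre   = {pkg_at(p3,hub), pkg_at(p4,gate)} ∪ {truck_at(t1,gate)}
          = {pkg_at(p3,hub), pkg_at(p4,gate), truck_at(t1,gate)}

== RESULT ==
["pkg_at(p3,hub)", "pkg_at(p4,gate)", "truck_at(t1,gate)"]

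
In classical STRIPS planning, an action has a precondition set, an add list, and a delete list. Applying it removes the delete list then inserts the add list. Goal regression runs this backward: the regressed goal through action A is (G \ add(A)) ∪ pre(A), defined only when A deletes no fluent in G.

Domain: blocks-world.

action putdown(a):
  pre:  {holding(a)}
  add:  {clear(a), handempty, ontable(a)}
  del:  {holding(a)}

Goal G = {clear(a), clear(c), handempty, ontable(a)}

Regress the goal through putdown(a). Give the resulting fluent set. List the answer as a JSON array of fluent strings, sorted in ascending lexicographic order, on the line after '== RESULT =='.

Regress:
  G ∩ del = {}  (empty — regression defined)
  G \ add = {clear(a), clear(c), handempty, ontable(a)} \ {clear(a), handempty, ontable(a)} = {clear(c)}
  ∪ pre   = {clear(c)} ∪ {holding(a)}
          = {clear(c), holding(a)}

== RESULT ==
["clear(c)", "holding(a)"]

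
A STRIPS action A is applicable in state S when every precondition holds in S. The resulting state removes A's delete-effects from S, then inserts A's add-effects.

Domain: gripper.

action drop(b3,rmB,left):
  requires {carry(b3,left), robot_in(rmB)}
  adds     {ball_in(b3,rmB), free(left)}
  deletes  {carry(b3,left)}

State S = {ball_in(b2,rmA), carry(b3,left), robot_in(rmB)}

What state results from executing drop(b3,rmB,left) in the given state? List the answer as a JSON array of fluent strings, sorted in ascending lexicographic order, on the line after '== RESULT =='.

Compute (S \ del) ∪ add:
  pre ⊆ S: {carry(b3,left), robot_in(rmB)} ⊆ S  — applicable
  S \ del = {ball_in(b2,rmA), robot_in(rmB)}
  ∪ add   = {ball_in(b2,rmA), ball_in(b3,rmB), free(left), robot_in(rmB)}

== RESULT ==
["ball_in(b2,rmA)", "ball_in(b3,rmB)", "free(left)", "robot_in(rmB)"]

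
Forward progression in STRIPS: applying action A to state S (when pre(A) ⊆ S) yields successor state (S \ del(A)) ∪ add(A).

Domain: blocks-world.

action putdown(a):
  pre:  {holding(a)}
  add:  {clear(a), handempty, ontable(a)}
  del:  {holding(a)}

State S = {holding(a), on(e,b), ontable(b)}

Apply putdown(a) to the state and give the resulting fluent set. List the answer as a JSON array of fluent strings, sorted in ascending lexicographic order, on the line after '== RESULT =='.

Progress:
  pre ⊆ S: {holding(a)} ⊆ S  — applicable
  S \ del = {on(e,b), ontable(b)}
  ∪ add   = {clear(a), handempty, on(e,b), ontable(a), ontable(b)}

== RESULT ==
["clear(a)", "handempty", "on(e,b)", "ontable(a)", "ontable(b)"]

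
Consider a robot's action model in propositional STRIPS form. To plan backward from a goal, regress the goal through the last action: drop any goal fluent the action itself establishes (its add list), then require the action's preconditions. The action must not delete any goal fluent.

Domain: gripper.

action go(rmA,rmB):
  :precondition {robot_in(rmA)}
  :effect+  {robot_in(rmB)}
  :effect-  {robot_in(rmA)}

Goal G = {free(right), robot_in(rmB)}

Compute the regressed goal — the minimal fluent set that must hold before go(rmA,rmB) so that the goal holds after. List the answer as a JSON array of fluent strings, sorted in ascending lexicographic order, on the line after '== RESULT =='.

Regress:
  G ∩ del = {}  (empty — regression defined)
  G \ add = {free(right), robot_in(rmB)} \ {robot_in(rmB)} = {free(right)}
  ∪ pre   = {free(right)} ∪ {robot_in(rmA)}
          = {free(right), robot_in(rmA)}

== RESULT ==
["free(right)", "robot_in(rmA)"]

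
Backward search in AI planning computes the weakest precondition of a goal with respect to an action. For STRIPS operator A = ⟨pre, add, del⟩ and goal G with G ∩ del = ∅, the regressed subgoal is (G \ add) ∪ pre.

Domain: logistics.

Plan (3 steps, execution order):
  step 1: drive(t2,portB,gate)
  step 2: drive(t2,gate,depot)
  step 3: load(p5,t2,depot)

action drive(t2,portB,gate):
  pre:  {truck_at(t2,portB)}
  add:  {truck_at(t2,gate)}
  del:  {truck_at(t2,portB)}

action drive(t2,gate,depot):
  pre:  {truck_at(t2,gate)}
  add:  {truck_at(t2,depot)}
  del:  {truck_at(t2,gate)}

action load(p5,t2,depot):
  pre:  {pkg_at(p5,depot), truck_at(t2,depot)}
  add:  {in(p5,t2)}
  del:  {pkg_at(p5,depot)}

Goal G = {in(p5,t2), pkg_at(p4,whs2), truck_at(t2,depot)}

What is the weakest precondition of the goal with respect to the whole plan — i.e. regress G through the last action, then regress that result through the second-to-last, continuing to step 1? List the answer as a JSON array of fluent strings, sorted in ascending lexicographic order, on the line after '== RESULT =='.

Work backward from the goal:
  through step 3 (load(p5,t2,depot)): drop {in(p5,t2)}, keep {pkg_at(p4,whs2), truck_at(t2,depot)}, require {pkg_at(p5,depot), truck_at(t2,depot)}
    → {pkg_at(p4,whs2), pkg_at(p5,depot), truck_at(t2,depot)}
  through step 2 (drive(t2,gate,depot)): drop {truck_at(t2,depot)}, keep {pkg_at(p4,whs2), pkg_at(p5,depot)}, require {truck_at(t2,gate)}
    → {pkg_at(p4,whs2), pkg_at(p5,depot), truck_at(t2,gate)}
  through step 1 (drive(t2,portB,gate)): drop {truck_at(t2,gate)}, keep {pkg_at(p4,whs2), pkg_at(p5,depot)}, require {truck_at(t2,portB)}
    → {pkg_at(p4,whs2), pkg_at(p5,depot), truck_at(t2,portB)}

== RESULT ==
["pkg_at(p4,whs2)", "pkg_at(p5,depot)", "truck_at(t2,portB)"]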